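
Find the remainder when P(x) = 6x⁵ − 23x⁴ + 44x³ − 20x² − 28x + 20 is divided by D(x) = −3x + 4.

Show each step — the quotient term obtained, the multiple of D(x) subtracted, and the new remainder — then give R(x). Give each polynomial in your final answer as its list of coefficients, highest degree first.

Step 1: lead(6x⁵ − 23x⁴ + 44x³ − 20x² − 28x + 20) ÷ lead(D) = 6x⁵ ÷ −3x = −2x⁴. Subtract (−2x⁴)·D = 6x⁵ − 8x⁴. Remainder: −15x⁴ + 44x³ − 20x² − 28x + 20.
Step 2: lead(−15x⁴ + 44x³ − 20x² − 28x + 20) ÷ lead(D) = −15x⁴ ÷ −3x = 5x³. Subtract (5x³)·D = −15x⁴ + 20x³. Remainder: 24x³ − 20x² − 28x + 20.
Step 3: lead(24x³ − 20x² − 28x + 20) ÷ lead(D) = 24x³ ÷ −3x = −8x². Subtract (−8x²)·D = 24x³ − 32x². Remainder: 12x² − 28x + 20.
Step 4: lead(12x² − 28x + 20) ÷ lead(D) = 12x² ÷ −3x = −4x. Subtract (−4x)·D = 12x² − 16x. Remainder: −12x + 20.
Step 5: lead(−12x + 20) ÷ lead(D) = −12x ÷ −3x = 4. Subtract (4)·D = −12x + 16. Remainder: 4.

R = [4]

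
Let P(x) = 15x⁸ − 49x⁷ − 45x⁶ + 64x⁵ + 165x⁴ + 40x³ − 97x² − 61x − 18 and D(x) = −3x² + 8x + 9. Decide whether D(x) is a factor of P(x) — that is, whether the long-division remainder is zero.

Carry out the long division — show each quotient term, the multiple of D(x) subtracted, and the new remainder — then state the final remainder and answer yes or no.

Step 1: lead(15x⁸ − 49x⁷ − 45x⁶ + 64x⁵ + 165x⁴ + 40x³ − 97x² − 61x − 18) ÷ lead(D) = 15x⁸ ÷ −3x² = −5x⁶. Subtract (−5x⁶)·D = 15x⁸ − 40x⁷ − 45x⁶. Remainder: −9x⁷ + 64x⁵ + 165x⁴ + 40x³ − 97x² − 61x − 18.
Step 2: lead(−9x⁷ + 64x⁵ + 165x⁴ + 40x³ − 97x² − 61x − 18) ÷ lead(D) = −9x⁷ ÷ −3x² = 3x⁵. Subtract (3x⁵)·D = −9x⁷ + 24x⁶ + 27x⁵. Remainder: −24x⁶ + 37x⁵ + 165x⁴ + 40x³ − 97x² − 61x − 18.
Step 3: lead(−24x⁶ + 37x⁵ + 165x⁴ + 40x³ − 97x² − 61x − 18) ÷ lead(D) = −24x⁶ ÷ −3x² = 8x⁴. Subtract (8x⁴)·D = −24x⁶ + 64x⁵ + 72x⁴. Remainder: −27x⁵ + 93x⁴ + 40x³ − 97x² − 61x − 18.
Step 4: lead(−27x⁵ + 93x⁴ + 40x³ − 97x² − 61x − 18) ÷ lead(D) = −27x⁵ ÷ −3x² = 9x³. Subtract (9x³)·D = −27x⁵ + 72x⁴ + 81x³. Remainder: 21x⁴ − 41x³ − 97x² − 61x − 18.
Step 5: lead(21x⁴ − 41x³ − 97x² − 61x − 18) ÷ lead(D) = 21x⁴ ÷ −3x² = −7x². Subtract (−7x²)·D = 21x⁴ − 56x³ − 63x². Remainder: 15x³ − 34x² − 61x − 18.
Step 6: lead(15x³ − 34x² − 61x − 18) ÷ lead(D) = 15x³ ÷ −3x² = −5x. Subtract (−5x)·D = 15x³ − 40x² − 45x. Remainder: 6x² − 16x − 18.
Step 7: lead(6x² − 16x − 18) ÷ lead(D) = 6x² ÷ −3x² = −2. Subtract (−2)·D = 6x² − 16x − 18. Remainder: 0.

R(x) = 0, so D(x) is a factor of P(x). yes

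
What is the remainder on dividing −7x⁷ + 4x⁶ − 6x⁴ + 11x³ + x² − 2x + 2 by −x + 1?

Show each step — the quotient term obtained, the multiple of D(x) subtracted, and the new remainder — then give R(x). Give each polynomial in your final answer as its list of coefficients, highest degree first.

Step 1: lead(−7x⁷ + 4x⁶ − 6x⁴ + 11x³ + x² − 2x + 2) ÷ lead(D) = −7x⁷ ÷ −x = 7x⁶. Subtract (7x⁶)·D = −7x⁷ + 7x⁶. Remainder: −3x⁶ − 6x⁴ + 11x³ + x² − 2x + 2.
Step 2: lead(−3x⁶ − 6x⁴ + 11x³ + x² − 2x + 2) ÷ lead(D) = −3x⁶ ÷ −x = 3x⁵. Subtract (3x⁵)·D = −3x⁶ + 3x⁵. Remainder: −3x⁵ − 6x⁴ + 11x³ + x² − 2x + 2.
Step 3: lead(−3x⁵ − 6x⁴ + 11x³ + x² − 2x + 2) ÷ lead(D) = −3x⁵ ÷ −x = 3x⁴. Subtract (3x⁴)·D = −3x⁵ + 3x⁴. Remainder: −9x⁴ + 11x³ + x² − 2x + 2.
Step 4: lead(−9x⁴ + 11x³ + x² − 2x + 2) ÷ lead(D) = −9x⁴ ÷ −x = 9x³. Subtract (9x³)·D = −9x⁴ + 9x³. Remainder: 2x³ + x² − 2x + 2.
Step 5: lead(2x³ + x² − 2x + 2) ÷ lead(D) = 2x³ ÷ −x = −2x². Subtract (−2x²)·D = 2x³ − 2x². Remainder: 3x² − 2x + 2.
Step 6: lead(3x² − 2x + 2) ÷ lead(D) = 3x² ÷ −x = −3x. Subtract (−3x)·D = 3x² − 3x. Remainder: x + 2.
Step 7: lead(x + 2) ÷ lead(D) = x ÷ −x = −1. Subtract (−1)·D = x − 1. Remainder: 3.

R = [3]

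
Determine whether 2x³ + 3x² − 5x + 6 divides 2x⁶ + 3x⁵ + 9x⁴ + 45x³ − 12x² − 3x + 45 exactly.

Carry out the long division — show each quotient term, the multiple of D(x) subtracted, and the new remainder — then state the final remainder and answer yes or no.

Step 1: lead(2x⁶ + 3x⁵ + 9x⁴ + 45x³ − 12x² − 3x + 45) ÷ lead(D) = 2x⁶ ÷ 2x³ = x³. Subtract (x³)·D = 2x⁶ + 3x⁵ − 5x⁴ + 6x³. Remainder: 14x⁴ + 39x³ − 12x² − 3x + 45.
Step 2: lead(14x⁴ + 39x³ − 12x² − 3x + 45) ÷ lead(D) = 14x⁴ ÷ 2x³ = 7x. Subtract (7x)·D = 14x⁴ + 21x³ − 35x² + 42x. Remainder: 18x³ + 23x² − 45x + 45.
Step 3: lead(18x³ + 23x² − 45x + 45) ÷ lead(D) = 18x³ ÷ 2x³ = 9. Subtract (9)·D = 18x³ + 27x² − 45x + 54. Remainder: −4x² − 9.

R(x) = −4x² − 9, so D(x) is not a factor of P(x). no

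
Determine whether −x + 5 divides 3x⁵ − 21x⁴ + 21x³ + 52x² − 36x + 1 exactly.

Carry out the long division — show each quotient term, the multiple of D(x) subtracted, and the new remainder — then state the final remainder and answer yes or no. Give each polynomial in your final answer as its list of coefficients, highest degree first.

R = [-4], so D(x) is not a factor of P(x). no

Step 1: lead(3x⁵ − 21x⁴ + 21x³ + 52x² − 36x + 1) ÷ lead(D) = 3x⁵ ÷ −x = −3x⁴. Subtract (−3x⁴)·D = 3x⁵ − 15x⁴. Remainder: −6x⁴ + 21x³ + 52x² − 36x + 1.
Step 2: lead(−6x⁴ + 21x³ + 52x² − 36x + 1) ÷ lead(D) = −6x⁴ ÷ −x = 6x³. Subtract (6x³)·D = −6x⁴ + 30x³. Remainder: −9x³ + 52x² − 36x + 1.
Step 3: lead(−9x³ + 52x² − 36x + 1) ÷ lead(D) = −9x³ ÷ −x = 9x². Subtract (9x²)·D = −9x³ + 45x². Remainder: 7x² − 36x + 1.
Step 4: lead(7x² − 36x + 1) ÷ lead(D) = 7x² ÷ −x = −7x. Subtract (−7x)·D = 7x² − 35x. Remainder: −x + 1.
Step 5: lead(−x + 1) ÷ lead(D) = −x ÷ −x = 1. Subtract (1)·D = −x + 5. Remainder: −4.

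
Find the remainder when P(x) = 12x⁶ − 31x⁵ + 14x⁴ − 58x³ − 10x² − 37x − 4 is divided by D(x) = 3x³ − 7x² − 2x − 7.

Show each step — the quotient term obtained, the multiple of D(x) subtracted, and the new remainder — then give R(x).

R(x) = 3

Step 1: lead(12x⁶ − 31x⁵ + 14x⁴ − 58x³ − 10x² − 37x − 4) ÷ lead(D) = 12x⁶ ÷ 3x³ = 4x³. Subtract (4x³)·D = 12x⁶ − 28x⁵ − 8x⁴ − 28x³. Remainder: −3x⁵ + 22x⁴ − 30x³ − 10x² − 37x − 4.
Step 2: lead(−3x⁵ + 22x⁴ − 30x³ − 10x² − 37x − 4) ÷ lead(D) = −3x⁵ ÷ 3x³ = −x². Subtract (−x²)·D = −3x⁵ + 7x⁴ + 2x³ + 7x². Remainder: 15x⁴ − 32x³ − 17x² − 37x − 4.
Step 3: lead(15x⁴ − 32x³ − 17x² − 37x − 4) ÷ lead(D) = 15x⁴ ÷ 3x³ = 5x. Subtract (5x)·D = 15x⁴ − 35x³ − 10x² − 35x. Remainder: 3x³ − 7x² − 2x − 4.
Step 4: lead(3x³ − 7x² − 2x − 4) ÷ lead(D) = 3x³ ÷ 3x³ = 1. Subtract (1)·D = 3x³ − 7x² − 2x − 7. Remainder: 3.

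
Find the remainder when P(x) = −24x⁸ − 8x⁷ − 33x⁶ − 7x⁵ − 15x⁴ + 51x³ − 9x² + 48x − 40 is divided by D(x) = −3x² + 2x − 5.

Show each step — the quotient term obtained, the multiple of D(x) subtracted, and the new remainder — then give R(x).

R(x) = 5

Step 1: lead(−24x⁸ − 8x⁷ − 33x⁶ − 7x⁵ − 15x⁴ + 51x³ − 9x² + 48x − 40) ÷ lead(D) = −24x⁸ ÷ −3x² = 8x⁶. Subtract (8x⁶)·D = −24x⁸ + 16x⁷ − 40x⁶. Remainder: −24x⁷ + 7x⁶ − 7x⁵ − 15x⁴ + 51x³ − 9x² + 48x − 40.
Step 2: lead(−24x⁷ + 7x⁶ − 7x⁵ − 15x⁴ + 51x³ − 9x² + 48x − 40) ÷ lead(D) = −24x⁷ ÷ −3x² = 8x⁵. Subtract (8x⁵)·D = −24x⁷ + 16x⁶ − 40x⁵. Remainder: −9x⁶ + 33x⁵ − 15x⁴ + 51x³ − 9x² + 48x − 40.
Step 3: lead(−9x⁶ + 33x⁵ − 15x⁴ + 51x³ − 9x² + 48x − 40) ÷ lead(D) = −9x⁶ ÷ −3x² = 3x⁴. Subtract (3x⁴)·D = −9x⁶ + 6x⁵ − 15x⁴. Remainder: 27x⁵ + 51x³ − 9x² + 48x − 40.
Step 4: lead(27x⁵ + 51x³ − 9x² + 48x − 40) ÷ lead(D) = 27x⁵ ÷ −3x² = −9x³. Subtract (−9x³)·D = 27x⁵ − 18x⁴ + 45x³. Remainder: 18x⁴ + 6x³ − 9x² + 48x − 40.
Step 5: lead(18x⁴ + 6x³ − 9x² + 48x − 40) ÷ lead(D) = 18x⁴ ÷ −3x² = −6x². Subtract (−6x²)·D = 18x⁴ − 12x³ + 30x². Remainder: 18x³ − 39x² + 48x − 40.
Step 6: lead(18x³ − 39x² + 48x − 40) ÷ lead(D) = 18x³ ÷ −3x² = −6x. Subtract (−6x)·D = 18x³ − 12x² + 30x. Remainder: −27x² + 18x − 40.
Step 7: lead(−27x² + 18x − 40) ÷ lead(D) = −27x² ÷ −3x² = 9. Subtract (9)·D = −27x² + 18x − 45. Remainder: 5.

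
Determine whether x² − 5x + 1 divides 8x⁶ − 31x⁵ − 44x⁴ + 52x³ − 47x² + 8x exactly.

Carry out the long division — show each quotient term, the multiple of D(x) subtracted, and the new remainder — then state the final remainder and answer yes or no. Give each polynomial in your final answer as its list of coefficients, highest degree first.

Step 1: lead(8x⁶ − 31x⁵ − 44x⁴ + 52x³ − 47x² + 8x) ÷ lead(D) = 8x⁶ ÷ x² = 8x⁴. Subtract (8x⁴)·D = 8x⁶ − 40x⁵ + 8x⁴. Remainder: 9x⁵ − 52x⁴ + 52x³ − 47x² + 8x.
Step 2: lead(9x⁵ − 52x⁴ + 52x³ − 47x² + 8x) ÷ lead(D) = 9x⁵ ÷ x² = 9x³. Subtract (9x³)·D = 9x⁵ − 45x⁴ + 9x³. Remainder: −7x⁴ + 43x³ − 47x² + 8x.
Step 3: lead(−7x⁴ + 43x³ − 47x² + 8x) ÷ lead(D) = −7x⁴ ÷ x² = −7x². Subtract (−7x²)·D = −7x⁴ + 35x³ − 7x². Remainder: 8x³ − 40x² + 8x.
Step 4: lead(8x³ − 40x² + 8x) ÷ lead(D) = 8x³ ÷ x² = 8x. Subtract (8x)·D = 8x³ − 40x² + 8x. Remainder: 0.

R = [0], so D(x) is a factor of P(x). yes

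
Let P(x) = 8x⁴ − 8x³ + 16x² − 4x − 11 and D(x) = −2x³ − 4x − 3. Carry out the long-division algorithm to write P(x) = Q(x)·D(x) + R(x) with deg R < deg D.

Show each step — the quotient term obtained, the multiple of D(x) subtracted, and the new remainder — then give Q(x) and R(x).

Step 1: lead(8x⁴ − 8x³ + 16x² − 4x − 11) ÷ lead(D) = 8x⁴ ÷ −2x³ = −4x. Subtract (−4x)·D = 8x⁴ + 16x² + 12x. Remainder: −8x³ − 16x − 11.
Step 2: lead(−8x³ − 16x − 11) ÷ lead(D) = −8x³ ÷ −2x³ = 4. Subtract (4)·D = −8x³ − 16x − 12. Remainder: 1.

Q(x) = −4x + 4; R(x) = 1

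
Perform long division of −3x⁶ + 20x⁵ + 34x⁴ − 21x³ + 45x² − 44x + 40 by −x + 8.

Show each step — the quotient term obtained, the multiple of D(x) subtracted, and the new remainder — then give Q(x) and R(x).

Q(x) = 3x⁵ + 4x⁴ − 2x³ + 5x² − 5x + 4; R(x) = 8

Step 1: lead(−3x⁶ + 20x⁵ + 34x⁴ − 21x³ + 45x² − 44x + 40) ÷ lead(D) = −3x⁶ ÷ −x = 3x⁵. Subtract (3x⁵)·D = −3x⁶ + 24x⁵. Remainder: −4x⁵ + 34x⁴ − 21x³ + 45x² − 44x + 40.
Step 2: lead(−4x⁵ + 34x⁴ − 21x³ + 45x² − 44x + 40) ÷ lead(D) = −4x⁵ ÷ −x = 4x⁴. Subtract (4x⁴)·D = −4x⁵ + 32x⁴. Remainder: 2x⁴ − 21x³ + 45x² − 44x + 40.
Step 3: lead(2x⁴ − 21x³ + 45x² − 44x + 40) ÷ lead(D) = 2x⁴ ÷ −x = −2x³. Subtract (−2x³)·D = 2x⁴ − 16x³. Remainder: −5x³ + 45x² − 44x + 40.
Step 4: lead(−5x³ + 45x² − 44x + 40) ÷ lead(D) = −5x³ ÷ −x = 5x². Subtract (5x²)·D = −5x³ + 40x². Remainder: 5x² − 44x + 40.
Step 5: lead(5x² − 44x + 40) ÷ lead(D) = 5x² ÷ −x = −5x. Subtract (−5x)·D = 5x² − 40x. Remainder: −4x + 40.
Step 6: lead(−4x + 40) ÷ lead(D) = −4x ÷ −x = 4. Subtract (4)·D = −4x + 32. Remainder: 8.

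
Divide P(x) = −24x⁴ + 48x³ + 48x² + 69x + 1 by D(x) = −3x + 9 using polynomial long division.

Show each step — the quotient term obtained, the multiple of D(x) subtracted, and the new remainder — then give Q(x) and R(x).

Q(x) = 8x³ + 8x² + 8x + 1; R(x) = −8

Step 1: lead(−24x⁴ + 48x³ + 48x² + 69x + 1) ÷ lead(D) = −24x⁴ ÷ −3x = 8x³. Subtract (8x³)·D = −24x⁴ + 72x³. Remainder: −24x³ + 48x² + 69x + 1.
Step 2: lead(−24x³ + 48x² + 69x + 1) ÷ lead(D) = −24x³ ÷ −3x = 8x². Subtract (8x²)·D = −24x³ + 72x². Remainder: −24x² + 69x + 1.
Step 3: lead(−24x² + 69x + 1) ÷ lead(D) = −24x² ÷ −3x = 8x. Subtract (8x)·D = −24x² + 72x. Remainder: −3x + 1.
Step 4: lead(−3x + 1) ÷ lead(D) = −3x ÷ −3x = 1. Subtract (1)·D = −3x + 9. Remainder: −8.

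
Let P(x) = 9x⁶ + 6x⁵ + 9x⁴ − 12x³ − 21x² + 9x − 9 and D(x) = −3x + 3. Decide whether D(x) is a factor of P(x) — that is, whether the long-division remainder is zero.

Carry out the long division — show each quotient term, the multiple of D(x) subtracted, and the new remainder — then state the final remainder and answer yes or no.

Step 1: lead(9x⁶ + 6x⁵ + 9x⁴ − 12x³ − 21x² + 9x − 9) ÷ lead(D) = 9x⁶ ÷ −3x = −3x⁵. Subtract (−3x⁵)·D = 9x⁶ − 9x⁵. Remainder: 15x⁵ + 9x⁴ − 12x³ − 21x² + 9x − 9.
Step 2: lead(15x⁵ + 9x⁴ − 12x³ − 21x² + 9x − 9) ÷ lead(D) = 15x⁵ ÷ −3x = −5x⁴. Subtract (−5x⁴)·D = 15x⁵ − 15x⁴. Remainder: 24x⁴ − 12x³ − 21x² + 9x − 9.
Step 3: lead(24x⁴ − 12x³ − 21x² + 9x − 9) ÷ lead(D) = 24x⁴ ÷ −3x = −8x³. Subtract (−8x³)·D = 24x⁴ − 24x³. Remainder: 12x³ − 21x² + 9x − 9.
Step 4: lead(12x³ − 21x² + 9x − 9) ÷ lead(D) = 12x³ ÷ −3x = −4x². Subtract (−4x²)·D = 12x³ − 12x². Remainder: −9x² + 9x − 9.
Step 5: lead(−9x² + 9x − 9) ÷ lead(D) = −9x² ÷ −3x = 3x. Subtract (3x)·D = −9x² + 9x. Remainder: −9.

R(x) = −9, so D(x) is not a factor of P(x). no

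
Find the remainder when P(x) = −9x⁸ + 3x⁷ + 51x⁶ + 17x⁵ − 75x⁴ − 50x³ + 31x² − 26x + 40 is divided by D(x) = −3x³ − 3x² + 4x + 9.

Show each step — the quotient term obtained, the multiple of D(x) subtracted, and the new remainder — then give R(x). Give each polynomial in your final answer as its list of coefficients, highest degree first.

R = [7, 8, -5]

Step 1: lead(−9x⁸ + 3x⁷ + 51x⁶ + 17x⁵ − 75x⁴ − 50x³ + 31x² − 26x + 40) ÷ lead(D) = −9x⁸ ÷ −3x³ = 3x⁵. Subtract (3x⁵)·D = −9x⁸ − 9x⁷ + 12x⁶ + 27x⁵. Remainder: 12x⁷ + 39x⁶ − 10x⁵ − 75x⁴ − 50x³ + 31x² − 26x + 40.
Step 2: lead(12x⁷ + 39x⁶ − 10x⁵ − 75x⁴ − 50x³ + 31x² − 26x + 40) ÷ lead(D) = 12x⁷ ÷ −3x³ = −4x⁴. Subtract (−4x⁴)·D = 12x⁷ + 12x⁶ − 16x⁵ − 36x⁴. Remainder: 27x⁶ + 6x⁵ − 39x⁴ − 50x³ + 31x² − 26x + 40.
Step 3: lead(27x⁶ + 6x⁵ − 39x⁴ − 50x³ + 31x² − 26x + 40) ÷ lead(D) = 27x⁶ ÷ −3x³ = −9x³. Subtract (−9x³)·D = 27x⁶ + 27x⁵ − 36x⁴ − 81x³. Remainder: −21x⁵ − 3x⁴ + 31x³ + 31x² − 26x + 40.
Step 4: lead(−21x⁵ − 3x⁴ + 31x³ + 31x² − 26x + 40) ÷ lead(D) = −21x⁵ ÷ −3x³ = 7x². Subtract (7x²)·D = −21x⁵ − 21x⁴ + 28x³ + 63x². Remainder: 18x⁴ + 3x³ − 32x² − 26x + 40.
Step 5: lead(18x⁴ + 3x³ − 32x² − 26x + 40) ÷ lead(D) = 18x⁴ ÷ −3x³ = −6x. Subtract (−6x)·D = 18x⁴ + 18x³ − 24x² − 54x. Remainder: −15x³ − 8x² + 28x + 40.
Step 6: lead(−15x³ − 8x² + 28x + 40) ÷ lead(D) = −15x³ ÷ −3x³ = 5. Subtract (5)·D = −15x³ − 15x² + 20x + 45. Remainder: 7x² + 8x − 5.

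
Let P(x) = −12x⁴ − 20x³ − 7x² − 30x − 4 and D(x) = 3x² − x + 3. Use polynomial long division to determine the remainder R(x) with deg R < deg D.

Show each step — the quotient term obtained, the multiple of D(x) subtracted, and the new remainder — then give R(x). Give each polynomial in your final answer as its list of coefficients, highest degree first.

R = [-7, -1]

Step 1: lead(−12x⁴ − 20x³ − 7x² − 30x − 4) ÷ lead(D) = −12x⁴ ÷ 3x² = −4x². Subtract (−4x²)·D = −12x⁴ + 4x³ − 12x². Remainder: −24x³ + 5x² − 30x − 4.
Step 2: lead(−24x³ + 5x² − 30x − 4) ÷ lead(D) = −24x³ ÷ 3x² = −8x. Subtract (−8x)·D = −24x³ + 8x² − 24x. Remainder: −3x² − 6x − 4.
Step 3: lead(−3x² − 6x − 4) ÷ lead(D) = −3x² ÷ 3x² = −1. Subtract (−1)·D = −3x² + x − 3. Remainder: −7x − 1.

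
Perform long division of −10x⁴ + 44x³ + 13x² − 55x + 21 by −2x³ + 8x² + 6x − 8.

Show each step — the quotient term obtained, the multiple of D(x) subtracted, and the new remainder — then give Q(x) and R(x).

Step 1: lead(−10x⁴ + 44x³ + 13x² − 55x + 21) ÷ lead(D) = −10x⁴ ÷ −2x³ = 5x. Subtract (5x)·D = −10x⁴ + 40x³ + 30x² − 40x. Remainder: 4x³ − 17x² − 15x + 21.
Step 2: lead(4x³ − 17x² − 15x + 21) ÷ lead(D) = 4x³ ÷ −2x³ = −2. Subtract (−2)·D = 4x³ − 16x² − 12x + 16. Remainder: −x² − 3x + 5.

Q(x) = 5x − 2; R(x) = −x² − 3x + 5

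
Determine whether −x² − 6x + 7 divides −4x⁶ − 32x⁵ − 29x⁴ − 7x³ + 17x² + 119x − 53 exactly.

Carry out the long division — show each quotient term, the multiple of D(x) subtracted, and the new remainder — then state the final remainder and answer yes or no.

R(x) = 8x + 3, so D(x) is not a factor of P(x). no

Step 1: lead(−4x⁶ − 32x⁵ − 29x⁴ − 7x³ + 17x² + 119x − 53) ÷ lead(D) = −4x⁶ ÷ −x² = 4x⁴. Subtract (4x⁴)·D = −4x⁶ − 24x⁵ + 28x⁴. Remainder: −8x⁵ − 57x⁴ − 7x³ + 17x² + 119x − 53.
Step 2: lead(−8x⁵ − 57x⁴ − 7x³ + 17x² + 119x − 53) ÷ lead(D) = −8x⁵ ÷ −x² = 8x³. Subtract (8x³)·D = −8x⁵ − 48x⁴ + 56x³. Remainder: −9x⁴ − 63x³ + 17x² + 119x − 53.
Step 3: lead(−9x⁴ − 63x³ + 17x² + 119x − 53) ÷ lead(D) = −9x⁴ ÷ −x² = 9x². Subtract (9x²)·D = −9x⁴ − 54x³ + 63x². Remainder: −9x³ − 46x² + 119x − 53.
Step 4: lead(−9x³ − 46x² + 119x − 53) ÷ lead(D) = −9x³ ÷ −x² = 9x. Subtract (9x)·D = −9x³ − 54x² + 63x. Remainder: 8x² + 56x − 53.
Step 5: lead(8x² + 56x − 53) ÷ lead(D) = 8x² ÷ −x² = −8. Subtract (−8)·D = 8x² + 48x − 56. Remainder: 8x + 3.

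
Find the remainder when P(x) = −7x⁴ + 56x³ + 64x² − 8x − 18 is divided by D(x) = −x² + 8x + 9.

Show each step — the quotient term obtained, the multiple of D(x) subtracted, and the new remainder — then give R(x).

Step 1: lead(−7x⁴ + 56x³ + 64x² − 8x − 18) ÷ lead(D) = −7x⁴ ÷ −x² = 7x². Subtract (7x²)·D = −7x⁴ + 56x³ + 63x². Remainder: x² − 8x − 18.
Step 2: lead(x² − 8x − 18) ÷ lead(D) = x² ÷ −x² = −1. Subtract (−1)·D = x² − 8x − 9. Remainder: −9.

R(x) = −9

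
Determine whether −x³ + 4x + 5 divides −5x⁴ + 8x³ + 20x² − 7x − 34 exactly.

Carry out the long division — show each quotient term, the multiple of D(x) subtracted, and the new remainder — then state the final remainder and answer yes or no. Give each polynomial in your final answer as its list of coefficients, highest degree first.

Step 1: lead(−5x⁴ + 8x³ + 20x² − 7x − 34) ÷ lead(D) = −5x⁴ ÷ −x³ = 5x. Subtract (5x)·D = −5x⁴ + 20x² + 25x. Remainder: 8x³ − 32x − 34.
Step 2: lead(8x³ − 32x − 34) ÷ lead(D) = 8x³ ÷ −x³ = −8. Subtract (−8)·D = 8x³ − 32x − 40. Remainder: 6.

R = [6], so D(x) is not a factor of P(x). no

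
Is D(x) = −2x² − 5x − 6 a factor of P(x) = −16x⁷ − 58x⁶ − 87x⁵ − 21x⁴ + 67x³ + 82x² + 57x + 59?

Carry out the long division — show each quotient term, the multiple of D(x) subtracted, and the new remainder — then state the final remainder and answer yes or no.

R(x) = 5, so D(x) is not a factor of P(x). no

Step 1: lead(−16x⁷ − 58x⁶ − 87x⁵ − 21x⁴ + 67x³ + 82x² + 57x + 59) ÷ lead(D) = −16x⁷ ÷ −2x² = 8x⁵. Subtract (8x⁵)·D = −16x⁷ − 40x⁶ − 48x⁵. Remainder: −18x⁶ − 39x⁵ − 21x⁴ + 67x³ + 82x² + 57x + 59.
Step 2: lead(−18x⁶ − 39x⁵ − 21x⁴ + 67x³ + 82x² + 57x + 59) ÷ lead(D) = −18x⁶ ÷ −2x² = 9x⁴. Subtract (9x⁴)·D = −18x⁶ − 45x⁵ − 54x⁴. Remainder: 6x⁵ + 33x⁴ + 67x³ + 82x² + 57x + 59.
Step 3: lead(6x⁵ + 33x⁴ + 67x³ + 82x² + 57x + 59) ÷ lead(D) = 6x⁵ ÷ −2x² = −3x³. Subtract (−3x³)·D = 6x⁵ + 15x⁴ + 18x³. Remainder: 18x⁴ + 49x³ + 82x² + 57x + 59.
Step 4: lead(18x⁴ + 49x³ + 82x² + 57x + 59) ÷ lead(D) = 18x⁴ ÷ −2x² = −9x². Subtract (−9x²)·D = 18x⁴ + 45x³ + 54x². Remainder: 4x³ + 28x² + 57x + 59.
Step 5: lead(4x³ + 28x² + 57x + 59) ÷ lead(D) = 4x³ ÷ −2x² = −2x. Subtract (−2x)·D = 4x³ + 10x² + 12x. Remainder: 18x² + 45x + 59.
Step 6: lead(18x² + 45x + 59) ÷ lead(D) = 18x² ÷ −2x² = −9. Subtract (−9)·D = 18x² + 45x + 54. Remainder: 5.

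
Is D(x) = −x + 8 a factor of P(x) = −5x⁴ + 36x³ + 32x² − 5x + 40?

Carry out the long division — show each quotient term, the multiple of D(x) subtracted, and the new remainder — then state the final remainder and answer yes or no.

R(x) = 0, so D(x) is a factor of P(x). yes

Step 1: lead(−5x⁴ + 36x³ + 32x² − 5x + 40) ÷ lead(D) = −5x⁴ ÷ −x = 5x³. Subtract (5x³)·D = −5x⁴ + 40x³. Remainder: −4x³ + 32x² − 5x + 40.
Step 2: lead(−4x³ + 32x² − 5x + 40) ÷ lead(D) = −4x³ ÷ −x = 4x². Subtract (4x²)·D = −4x³ + 32x². Remainder: −5x + 40.
Step 3: lead(−5x + 40) ÷ lead(D) = −5x ÷ −x = 5. Subtract (5)·D = −5x + 40. Remainder: 0.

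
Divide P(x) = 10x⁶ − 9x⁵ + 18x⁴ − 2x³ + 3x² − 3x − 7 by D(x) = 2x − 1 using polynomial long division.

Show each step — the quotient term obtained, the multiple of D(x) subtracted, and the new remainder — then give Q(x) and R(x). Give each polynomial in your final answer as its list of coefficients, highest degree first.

Q = [5, -2, 8, 3, 3, 0]; R = [-7]

Step 1: lead(10x⁶ − 9x⁵ + 18x⁴ − 2x³ + 3x² − 3x − 7) ÷ lead(D) = 10x⁶ ÷ 2x = 5x⁵. Subtract (5x⁵)·D = 10x⁶ − 5x⁵. Remainder: −4x⁵ + 18x⁴ − 2x³ + 3x² − 3x − 7.
Step 2: lead(−4x⁵ + 18x⁴ − 2x³ + 3x² − 3x − 7) ÷ lead(D) = −4x⁵ ÷ 2x = −2x⁴. Subtract (−2x⁴)·D = −4x⁵ + 2x⁴. Remainder: 16x⁴ − 2x³ + 3x² − 3x − 7.
Step 3: lead(16x⁴ − 2x³ + 3x² − 3x − 7) ÷ lead(D) = 16x⁴ ÷ 2x = 8x³. Subtract (8x³)·D = 16x⁴ − 8x³. Remainder: 6x³ + 3x² − 3x − 7.
Step 4: lead(6x³ + 3x² − 3x − 7) ÷ lead(D) = 6x³ ÷ 2x = 3x². Subtract (3x²)·D = 6x³ − 3x². Remainder: 6x² − 3x − 7.
Step 5: lead(6x² − 3x − 7) ÷ lead(D) = 6x² ÷ 2x = 3x. Subtract (3x)·D = 6x² − 3x. Remainder: −7.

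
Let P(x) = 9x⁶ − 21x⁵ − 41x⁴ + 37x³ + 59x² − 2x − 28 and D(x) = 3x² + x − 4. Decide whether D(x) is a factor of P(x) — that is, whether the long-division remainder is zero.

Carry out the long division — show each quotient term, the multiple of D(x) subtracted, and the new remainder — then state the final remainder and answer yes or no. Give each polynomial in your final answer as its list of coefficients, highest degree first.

Step 1: lead(9x⁶ − 21x⁵ − 41x⁴ + 37x³ + 59x² − 2x − 28) ÷ lead(D) = 9x⁶ ÷ 3x² = 3x⁴. Subtract (3x⁴)·D = 9x⁶ + 3x⁵ − 12x⁴. Remainder: −24x⁵ − 29x⁴ + 37x³ + 59x² − 2x − 28.
Step 2: lead(−24x⁵ − 29x⁴ + 37x³ + 59x² − 2x − 28) ÷ lead(D) = −24x⁵ ÷ 3x² = −8x³. Subtract (−8x³)·D = −24x⁵ − 8x⁴ + 32x³. Remainder: −21x⁴ + 5x³ + 59x² − 2x − 28.
Step 3: lead(−21x⁴ + 5x³ + 59x² − 2x − 28) ÷ lead(D) = −21x⁴ ÷ 3x² = −7x². Subtract (−7x²)·D = −21x⁴ − 7x³ + 28x². Remainder: 12x³ + 31x² − 2x − 28.
Step 4: lead(12x³ + 31x² − 2x − 28) ÷ lead(D) = 12x³ ÷ 3x² = 4x. Subtract (4x)·D = 12x³ + 4x² − 16x. Remainder: 27x² + 14x − 28.
Step 5: lead(27x² + 14x − 28) ÷ lead(D) = 27x² ÷ 3x² = 9. Subtract (9)·D = 27x² + 9x − 36. Remainder: 5x + 8.

R = [5, 8], so D(x) is not a factor of P(x). no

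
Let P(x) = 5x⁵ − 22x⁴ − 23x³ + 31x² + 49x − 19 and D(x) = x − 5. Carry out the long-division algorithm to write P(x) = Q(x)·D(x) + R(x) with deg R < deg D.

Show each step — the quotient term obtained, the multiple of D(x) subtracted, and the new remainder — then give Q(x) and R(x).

Step 1: lead(5x⁵ − 22x⁴ − 23x³ + 31x² + 49x − 19) ÷ lead(D) = 5x⁵ ÷ x = 5x⁴. Subtract (5x⁴)·D = 5x⁵ − 25x⁴. Remainder: 3x⁴ − 23x³ + 31x² + 49x − 19.
Step 2: lead(3x⁴ − 23x³ + 31x² + 49x − 19) ÷ lead(D) = 3x⁴ ÷ x = 3x³. Subtract (3x³)·D = 3x⁴ − 15x³. Remainder: −8x³ + 31x² + 49x − 19.
Step 3: lead(−8x³ + 31x² + 49x − 19) ÷ lead(D) = −8x³ ÷ x = −8x². Subtract (−8x²)·D = −8x³ + 40x². Remainder: −9x² + 49x − 19.
Step 4: lead(−9x² + 49x − 19) ÷ lead(D) = −9x² ÷ x = −9x. Subtract (−9x)·D = −9x² + 45x. Remainder: 4x − 19.
Step 5: lead(4x − 19) ÷ lead(D) = 4x ÷ x = 4. Subtract (4)·D = 4x − 20. Remainder: 1.

Q(x) = 5x⁴ + 3x³ − 8x² − 9x + 4; R(x) = 1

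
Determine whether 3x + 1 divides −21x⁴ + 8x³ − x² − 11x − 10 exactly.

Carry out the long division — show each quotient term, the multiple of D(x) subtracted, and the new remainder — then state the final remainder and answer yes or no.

Step 1: lead(−21x⁴ + 8x³ − x² − 11x − 10) ÷ lead(D) = −21x⁴ ÷ 3x = −7x³. Subtract (−7x³)·D = −21x⁴ − 7x³. Remainder: 15x³ − x² − 11x − 10.
Step 2: lead(15x³ − x² − 11x − 10) ÷ lead(D) = 15x³ ÷ 3x = 5x². Subtract (5x²)·D = 15x³ + 5x². Remainder: −6x² − 11x − 10.
Step 3: lead(−6x² − 11x − 10) ÷ lead(D) = −6x² ÷ 3x = −2x. Subtract (−2x)·D = −6x² − 2x. Remainder: −9x − 10.
Step 4: lead(−9x − 10) ÷ lead(D) = −9x ÷ 3x = −3. Subtract (−3)·D = −9x − 3. Remainder: −7.

R(x) = −7, so D(x) is not a factor of P(x). no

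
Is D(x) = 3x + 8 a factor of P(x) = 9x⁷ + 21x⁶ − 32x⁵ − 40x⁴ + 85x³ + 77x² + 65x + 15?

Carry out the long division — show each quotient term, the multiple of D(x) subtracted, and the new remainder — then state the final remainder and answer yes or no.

Step 1: lead(9x⁷ + 21x⁶ − 32x⁵ − 40x⁴ + 85x³ + 77x² + 65x + 15) ÷ lead(D) = 9x⁷ ÷ 3x = 3x⁶. Subtract (3x⁶)·D = 9x⁷ + 24x⁶. Remainder: −3x⁶ − 32x⁵ − 40x⁴ + 85x³ + 77x² + 65x + 15.
Step 2: lead(−3x⁶ − 32x⁵ − 40x⁴ + 85x³ + 77x² + 65x + 15) ÷ lead(D) = −3x⁶ ÷ 3x = −x⁵. Subtract (−x⁵)·D = −3x⁶ − 8x⁵. Remainder: −24x⁵ − 40x⁴ + 85x³ + 77x² + 65x + 15.
Step 3: lead(−24x⁵ − 40x⁴ + 85x³ + 77x² + 65x + 15) ÷ lead(D) = −24x⁵ ÷ 3x = −8x⁴. Subtract (−8x⁴)·D = −24x⁵ − 64x⁴. Remainder: 24x⁴ + 85x³ + 77x² + 65x + 15.
Step 4: lead(24x⁴ + 85x³ + 77x² + 65x + 15) ÷ lead(D) = 24x⁴ ÷ 3x = 8x³. Subtract (8x³)·D = 24x⁴ + 64x³. Remainder: 21x³ + 77x² + 65x + 15.
Step 5: lead(21x³ + 77x² + 65x + 15) ÷ lead(D) = 21x³ ÷ 3x = 7x². Subtract (7x²)·D = 21x³ + 56x². Remainder: 21x² + 65x + 15.
Step 6: lead(21x² + 65x + 15) ÷ lead(D) = 21x² ÷ 3x = 7x. Subtract (7x)·D = 21x² + 56x. Remainder: 9x + 15.
Step 7: lead(9x + 15) ÷ lead(D) = 9x ÷ 3x = 3. Subtract (3)·D = 9x + 24. Remainder: −9.

R(x) = −9, so D(x) is not a factor of P(x). no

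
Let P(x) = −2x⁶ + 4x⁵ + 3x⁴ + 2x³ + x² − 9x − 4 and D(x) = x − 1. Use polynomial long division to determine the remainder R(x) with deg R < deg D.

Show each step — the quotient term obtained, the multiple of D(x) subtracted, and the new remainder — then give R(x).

Step 1: lead(−2x⁶ + 4x⁵ + 3x⁴ + 2x³ + x² − 9x − 4) ÷ lead(D) = −2x⁶ ÷ x = −2x⁵. Subtract (−2x⁵)·D = −2x⁶ + 2x⁵. Remainder: 2x⁵ + 3x⁴ + 2x³ + x² − 9x − 4.
Step 2: lead(2x⁵ + 3x⁴ + 2x³ + x² − 9x − 4) ÷ lead(D) = 2x⁵ ÷ x = 2x⁴. Subtract (2x⁴)·D = 2x⁵ − 2x⁴. Remainder: 5x⁴ + 2x³ + x² − 9x − 4.
Step 3: lead(5x⁴ + 2x³ + x² − 9x − 4) ÷ lead(D) = 5x⁴ ÷ x = 5x³. Subtract (5x³)·D = 5x⁴ − 5x³. Remainder: 7x³ + x² − 9x − 4.
Step 4: lead(7x³ + x² − 9x − 4) ÷ lead(D) = 7x³ ÷ x = 7x². Subtract (7x²)·D = 7x³ − 7x². Remainder: 8x² − 9x − 4.
Step 5: lead(8x² − 9x − 4) ÷ lead(D) = 8x² ÷ x = 8x. Subtract (8x)·D = 8x² − 8x. Remainder: −x − 4.
Step 6: lead(−x − 4) ÷ lead(D) = −x ÷ x = −1. Subtract (−1)·D = −x + 1. Remainder: −5.

R(x) = −5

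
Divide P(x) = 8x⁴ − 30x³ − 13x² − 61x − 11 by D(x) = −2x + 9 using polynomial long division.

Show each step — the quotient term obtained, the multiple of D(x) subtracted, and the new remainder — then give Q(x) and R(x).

Q(x) = −4x³ − 3x² − 7x − 1; R(x) = −2

Step 1: lead(8x⁴ − 30x³ − 13x² − 61x − 11) ÷ lead(D) = 8x⁴ ÷ −2x = −4x³. Subtract (−4x³)·D = 8x⁴ − 36x³. Remainder: 6x³ − 13x² − 61x − 11.
Step 2: lead(6x³ − 13x² − 61x − 11) ÷ lead(D) = 6x³ ÷ −2x = −3x². Subtract (−3x²)·D = 6x³ − 27x². Remainder: 14x² − 61x − 11.
Step 3: lead(14x² − 61x − 11) ÷ lead(D) = 14x² ÷ −2x = −7x. Subtract (−7x)·D = 14x² − 63x. Remainder: 2x − 11.
Step 4: lead(2x − 11) ÷ lead(D) = 2x ÷ −2x = −1. Subtract (−1)·D = 2x − 9. Remainder: −2.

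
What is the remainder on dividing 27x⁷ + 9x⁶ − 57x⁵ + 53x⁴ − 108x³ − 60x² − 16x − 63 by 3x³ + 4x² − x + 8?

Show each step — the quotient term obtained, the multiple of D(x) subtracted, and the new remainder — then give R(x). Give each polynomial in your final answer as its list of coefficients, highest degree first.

Step 1: lead(27x⁷ + 9x⁶ − 57x⁵ + 53x⁴ − 108x³ − 60x² − 16x − 63) ÷ lead(D) = 27x⁷ ÷ 3x³ = 9x⁴. Subtract (9x⁴)·D = 27x⁷ + 36x⁶ − 9x⁵ + 72x⁴. Remainder: −27x⁶ − 48x⁵ − 19x⁴ − 108x³ − 60x² − 16x − 63.
Step 2: lead(−27x⁶ − 48x⁵ − 19x⁴ − 108x³ − 60x² − 16x − 63) ÷ lead(D) = −27x⁶ ÷ 3x³ = −9x³. Subtract (−9x³)·D = −27x⁶ − 36x⁵ + 9x⁴ − 72x³. Remainder: −12x⁵ − 28x⁴ − 36x³ − 60x² − 16x − 63.
Step 3: lead(−12x⁵ − 28x⁴ − 36x³ − 60x² − 16x − 63) ÷ lead(D) = −12x⁵ ÷ 3x³ = −4x². Subtract (−4x²)·D = −12x⁵ − 16x⁴ + 4x³ − 32x². Remainder: −12x⁴ − 40x³ − 28x² − 16x − 63.
Step 4: lead(−12x⁴ − 40x³ − 28x² − 16x − 63) ÷ lead(D) = −12x⁴ ÷ 3x³ = −4x. Subtract (−4x)·D = −12x⁴ − 16x³ + 4x² − 32x. Remainder: −24x³ − 32x² + 16x − 63.
Step 5: lead(−24x³ − 32x² + 16x − 63) ÷ lead(D) = −24x³ ÷ 3x³ = −8. Subtract (−8)·D = −24x³ − 32x² + 8x − 64. Remainder: 8x + 1.

R = [8, 1]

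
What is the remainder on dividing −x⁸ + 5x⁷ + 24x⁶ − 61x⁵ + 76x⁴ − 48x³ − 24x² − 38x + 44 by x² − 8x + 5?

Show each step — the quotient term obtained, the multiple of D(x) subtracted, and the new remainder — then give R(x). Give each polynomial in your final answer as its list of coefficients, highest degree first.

R = [4, -1]

Step 1: lead(−x⁸ + 5x⁷ + 24x⁶ − 61x⁵ + 76x⁴ − 48x³ − 24x² − 38x + 44) ÷ lead(D) = −x⁸ ÷ x² = −x⁶. Subtract (−x⁶)·D = −x⁸ + 8x⁷ − 5x⁶. Remainder: −3x⁷ + 29x⁶ − 61x⁵ + 76x⁴ − 48x³ − 24x² − 38x + 44.
Step 2: lead(−3x⁷ + 29x⁶ − 61x⁵ + 76x⁴ − 48x³ − 24x² − 38x + 44) ÷ lead(D) = −3x⁷ ÷ x² = −3x⁵. Subtract (−3x⁵)·D = −3x⁷ + 24x⁶ − 15x⁵. Remainder: 5x⁶ − 46x⁵ + 76x⁴ − 48x³ − 24x² − 38x + 44.
Step 3: lead(5x⁶ − 46x⁵ + 76x⁴ − 48x³ − 24x² − 38x + 44) ÷ lead(D) = 5x⁶ ÷ x² = 5x⁴. Subtract (5x⁴)·D = 5x⁶ − 40x⁵ + 25x⁴. Remainder: −6x⁵ + 51x⁴ − 48x³ − 24x² − 38x + 44.
Step 4: lead(−6x⁵ + 51x⁴ − 48x³ − 24x² − 38x + 44) ÷ lead(D) = −6x⁵ ÷ x² = −6x³. Subtract (−6x³)·D = −6x⁵ + 48x⁴ − 30x³. Remainder: 3x⁴ − 18x³ − 24x² − 38x + 44.
Step 5: lead(3x⁴ − 18x³ − 24x² − 38x + 44) ÷ lead(D) = 3x⁴ ÷ x² = 3x². Subtract (3x²)·D = 3x⁴ − 24x³ + 15x². Remainder: 6x³ − 39x² − 38x + 44.
Step 6: lead(6x³ − 39x² − 38x + 44) ÷ lead(D) = 6x³ ÷ x² = 6x. Subtract (6x)·D = 6x³ − 48x² + 30x. Remainder: 9x² − 68x + 44.
Step 7: lead(9x² − 68x + 44) ÷ lead(D) = 9x² ÷ x² = 9. Subtract (9)·D = 9x² − 72x + 45. Remainder: 4x − 1.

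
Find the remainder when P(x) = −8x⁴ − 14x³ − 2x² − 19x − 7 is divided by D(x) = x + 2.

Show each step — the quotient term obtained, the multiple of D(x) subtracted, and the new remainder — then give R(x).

Step 1: lead(−8x⁴ − 14x³ − 2x² − 19x − 7) ÷ lead(D) = −8x⁴ ÷ x = −8x³. Subtract (−8x³)·D = −8x⁴ − 16x³. Remainder: 2x³ − 2x² − 19x − 7.
Step 2: lead(2x³ − 2x² − 19x − 7) ÷ lead(D) = 2x³ ÷ x = 2x². Subtract (2x²)·D = 2x³ + 4x². Remainder: −6x² − 19x − 7.
Step 3: lead(−6x² − 19x − 7) ÷ lead(D) = −6x² ÷ x = −6x. Subtract (−6x)·D = −6x² − 12x. Remainder: −7x − 7.
Step 4: lead(−7x − 7) ÷ lead(D) = −7x ÷ x = −7. Subtract (−7)·D = −7x − 14. Remainder: 7.

R(x) = 7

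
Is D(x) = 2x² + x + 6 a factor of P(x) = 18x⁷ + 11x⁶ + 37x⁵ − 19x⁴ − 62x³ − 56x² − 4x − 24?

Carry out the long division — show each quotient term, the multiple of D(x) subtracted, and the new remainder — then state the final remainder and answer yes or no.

Step 1: lead(18x⁷ + 11x⁶ + 37x⁵ − 19x⁴ − 62x³ − 56x² − 4x − 24) ÷ lead(D) = 18x⁷ ÷ 2x² = 9x⁵. Subtract (9x⁵)·D = 18x⁷ + 9x⁶ + 54x⁵. Remainder: 2x⁶ − 17x⁵ − 19x⁴ − 62x³ − 56x² − 4x − 24.
Step 2: lead(2x⁶ − 17x⁵ − 19x⁴ − 62x³ − 56x² − 4x − 24) ÷ lead(D) = 2x⁶ ÷ 2x² = x⁴. Subtract (x⁴)·D = 2x⁶ + x⁵ + 6x⁴. Remainder: −18x⁵ − 25x⁴ − 62x³ − 56x² − 4x − 24.
Step 3: lead(−18x⁵ − 25x⁴ − 62x³ − 56x² − 4x − 24) ÷ lead(D) = −18x⁵ ÷ 2x² = −9x³. Subtract (−9x³)·D = −18x⁵ − 9x⁴ − 54x³. Remainder: −16x⁴ − 8x³ − 56x² − 4x − 24.
Step 4: lead(−16x⁴ − 8x³ − 56x² − 4x − 24) ÷ lead(D) = −16x⁴ ÷ 2x² = −8x². Subtract (−8x²)·D = −16x⁴ − 8x³ − 48x². Remainder: −8x² − 4x − 24.
Step 5: lead(−8x² − 4x − 24) ÷ lead(D) = −8x² ÷ 2x² = −4. Subtract (−4)·D = −8x² − 4x − 24. Remainder: 0.

R(x) = 0, so D(x) is a factor of P(x). yes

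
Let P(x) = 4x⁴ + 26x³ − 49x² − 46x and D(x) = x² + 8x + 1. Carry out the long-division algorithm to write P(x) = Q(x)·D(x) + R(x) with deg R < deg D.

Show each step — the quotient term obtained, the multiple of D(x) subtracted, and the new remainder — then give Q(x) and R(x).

Step 1: lead(4x⁴ + 26x³ − 49x² − 46x) ÷ lead(D) = 4x⁴ ÷ x² = 4x². Subtract (4x²)·D = 4x⁴ + 32x³ + 4x². Remainder: −6x³ − 53x² − 46x.
Step 2: lead(−6x³ − 53x² − 46x) ÷ lead(D) = −6x³ ÷ x² = −6x. Subtract (−6x)·D = −6x³ − 48x² − 6x. Remainder: −5x² − 40x.
Step 3: lead(−5x² − 40x) ÷ lead(D) = −5x² ÷ x² = −5. Subtract (−5)·D = −5x² − 40x − 5. Remainder: 5.

Q(x) = 4x² − 6x − 5; R(x) = 5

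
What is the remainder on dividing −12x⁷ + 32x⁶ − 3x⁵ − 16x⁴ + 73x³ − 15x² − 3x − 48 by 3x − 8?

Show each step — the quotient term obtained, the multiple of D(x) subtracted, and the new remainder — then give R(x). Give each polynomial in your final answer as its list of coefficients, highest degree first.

R = [8]

Step 1: lead(−12x⁷ + 32x⁶ − 3x⁵ − 16x⁴ + 73x³ − 15x² − 3x − 48) ÷ lead(D) = −12x⁷ ÷ 3x = −4x⁶. Subtract (−4x⁶)·D = −12x⁷ + 32x⁶. Remainder: −3x⁵ − 16x⁴ + 73x³ − 15x² − 3x − 48.
Step 2: lead(−3x⁵ − 16x⁴ + 73x³ − 15x² − 3x − 48) ÷ lead(D) = −3x⁵ ÷ 3x = −x⁴. Subtract (−x⁴)·D = −3x⁵ + 8x⁴. Remainder: −24x⁴ + 73x³ − 15x² − 3x − 48.
Step 3: lead(−24x⁴ + 73x³ − 15x² − 3x − 48) ÷ lead(D) = −24x⁴ ÷ 3x = −8x³. Subtract (−8x³)·D = −24x⁴ + 64x³. Remainder: 9x³ − 15x² − 3x − 48.
Step 4: lead(9x³ − 15x² − 3x − 48) ÷ lead(D) = 9x³ ÷ 3x = 3x². Subtract (3x²)·D = 9x³ − 24x². Remainder: 9x² − 3x − 48.
Step 5: lead(9x² − 3x − 48) ÷ lead(D) = 9x² ÷ 3x = 3x. Subtract (3x)·D = 9x² − 24x. Remainder: 21x − 48.
Step 6: lead(21x − 48) ÷ lead(D) = 21x ÷ 3x = 7. Subtract (7)·D = 21x − 56. Remainder: 8.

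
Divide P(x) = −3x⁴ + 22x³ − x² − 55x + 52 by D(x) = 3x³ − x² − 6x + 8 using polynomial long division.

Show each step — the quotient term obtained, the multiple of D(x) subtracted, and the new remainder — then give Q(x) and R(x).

Step 1: lead(−3x⁴ + 22x³ − x² − 55x + 52) ÷ lead(D) = −3x⁴ ÷ 3x³ = −x. Subtract (−x)·D = −3x⁴ + x³ + 6x² − 8x. Remainder: 21x³ − 7x² − 47x + 52.
Step 2: lead(21x³ − 7x² − 47x + 52) ÷ lead(D) = 21x³ ÷ 3x³ = 7. Subtract (7)·D = 21x³ − 7x² − 42x + 56. Remainder: −5x − 4.

Q(x) = −x + 7; R(x) = −5x − 4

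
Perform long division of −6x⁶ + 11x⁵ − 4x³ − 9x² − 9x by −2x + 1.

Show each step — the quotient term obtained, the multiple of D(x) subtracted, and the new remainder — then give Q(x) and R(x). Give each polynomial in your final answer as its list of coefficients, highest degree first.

Step 1: lead(−6x⁶ + 11x⁵ − 4x³ − 9x² − 9x) ÷ lead(D) = −6x⁶ ÷ −2x = 3x⁵. Subtract (3x⁵)·D = −6x⁶ + 3x⁵. Remainder: 8x⁵ − 4x³ − 9x² − 9x.
Step 2: lead(8x⁵ − 4x³ − 9x² − 9x) ÷ lead(D) = 8x⁵ ÷ −2x = −4x⁴. Subtract (−4x⁴)·D = 8x⁵ − 4x⁴. Remainder: 4x⁴ − 4x³ − 9x² − 9x.
Step 3: lead(4x⁴ − 4x³ − 9x² − 9x) ÷ lead(D) = 4x⁴ ÷ −2x = −2x³. Subtract (−2x³)·D = 4x⁴ − 2x³. Remainder: −2x³ − 9x² − 9x.
Step 4: lead(−2x³ − 9x² − 9x) ÷ lead(D) = −2x³ ÷ −2x = x². Subtract (x²)·D = −2x³ + x². Remainder: −10x² − 9x.
Step 5: lead(−10x² − 9x) ÷ lead(D) = −10x² ÷ −2x = 5x. Subtract (5x)·D = −10x² + 5x. Remainder: −14x.
Step 6: lead(−14x) ÷ lead(D) = −14x ÷ −2x = 7. Subtract (7)·D = −14x + 7. Remainder: −7.

Q = [3, -4, -2, 1, 5, 7]; R = [-7]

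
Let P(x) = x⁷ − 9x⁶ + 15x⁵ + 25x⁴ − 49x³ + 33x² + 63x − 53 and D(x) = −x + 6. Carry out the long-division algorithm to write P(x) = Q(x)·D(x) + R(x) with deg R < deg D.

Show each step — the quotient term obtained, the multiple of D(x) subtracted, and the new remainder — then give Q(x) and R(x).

Q(x) = −x⁶ + 3x⁵ + 3x⁴ − 7x³ + 7x² + 9x − 9; R(x) = 1

Step 1: lead(x⁷ − 9x⁶ + 15x⁵ + 25x⁴ − 49x³ + 33x² + 63x − 53) ÷ lead(D) = x⁷ ÷ −x = −x⁶. Subtract (−x⁶)·D = x⁷ − 6x⁶. Remainder: −3x⁶ + 15x⁵ + 25x⁴ − 49x³ + 33x² + 63x − 53.
Step 2: lead(−3x⁶ + 15x⁵ + 25x⁴ − 49x³ + 33x² + 63x − 53) ÷ lead(D) = −3x⁶ ÷ −x = 3x⁵. Subtract (3x⁵)·D = −3x⁶ + 18x⁵. Remainder: −3x⁵ + 25x⁴ − 49x³ + 33x² + 63x − 53.
Step 3: lead(−3x⁵ + 25x⁴ − 49x³ + 33x² + 63x − 53) ÷ lead(D) = −3x⁵ ÷ −x = 3x⁴. Subtract (3x⁴)·D = −3x⁵ + 18x⁴. Remainder: 7x⁴ − 49x³ + 33x² + 63x − 53.
Step 4: lead(7x⁴ − 49x³ + 33x² + 63x − 53) ÷ lead(D) = 7x⁴ ÷ −x = −7x³. Subtract (−7x³)·D = 7x⁴ − 42x³. Remainder: −7x³ + 33x² + 63x − 53.
Step 5: lead(−7x³ + 33x² + 63x − 53) ÷ lead(D) = −7x³ ÷ −x = 7x². Subtract (7x²)·D = −7x³ + 42x². Remainder: −9x² + 63x − 53.
Step 6: lead(−9x² + 63x − 53) ÷ lead(D) = −9x² ÷ −x = 9x. Subtract (9x)·D = −9x² + 54x. Remainder: 9x − 53.
Step 7: lead(9x − 53) ÷ lead(D) = 9x ÷ −x = −9. Subtract (−9)·D = 9x − 54. Remainder: 1.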